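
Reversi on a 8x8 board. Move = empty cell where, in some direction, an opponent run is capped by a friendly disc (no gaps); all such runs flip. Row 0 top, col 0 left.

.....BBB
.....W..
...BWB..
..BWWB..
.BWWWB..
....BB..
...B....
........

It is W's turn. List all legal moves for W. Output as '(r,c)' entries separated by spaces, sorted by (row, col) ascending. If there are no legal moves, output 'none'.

(0,4): no bracket -> illegal
(1,2): flips 1 -> legal
(1,3): flips 1 -> legal
(1,4): no bracket -> illegal
(1,6): flips 1 -> legal
(1,7): no bracket -> illegal
(2,1): flips 1 -> legal
(2,2): flips 2 -> legal
(2,6): flips 2 -> legal
(3,0): no bracket -> illegal
(3,1): flips 1 -> legal
(3,6): flips 1 -> legal
(4,0): flips 1 -> legal
(4,6): flips 2 -> legal
(5,0): no bracket -> illegal
(5,1): no bracket -> illegal
(5,2): no bracket -> illegal
(5,3): no bracket -> illegal
(5,6): flips 1 -> legal
(6,2): no bracket -> illegal
(6,4): flips 1 -> legal
(6,5): flips 5 -> legal
(6,6): flips 1 -> legal
(7,2): no bracket -> illegal
(7,3): no bracket -> illegal
(7,4): no bracket -> illegal

Answer: (1,2) (1,3) (1,6) (2,1) (2,2) (2,6) (3,1) (3,6) (4,0) (4,6) (5,6) (6,4) (6,5) (6,6)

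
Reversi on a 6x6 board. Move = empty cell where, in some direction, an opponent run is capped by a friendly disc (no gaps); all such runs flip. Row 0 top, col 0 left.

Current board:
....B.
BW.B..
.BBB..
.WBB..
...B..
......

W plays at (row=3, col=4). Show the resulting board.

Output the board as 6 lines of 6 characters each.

Answer: ....B.
BW.B..
.BBB..
.WWWW.
...B..
......

Derivation:
Place W at (3,4); scan 8 dirs for brackets.
Dir NW: opp run (2,3), next='.' -> no flip
Dir N: first cell '.' (not opp) -> no flip
Dir NE: first cell '.' (not opp) -> no flip
Dir W: opp run (3,3) (3,2) capped by W -> flip
Dir E: first cell '.' (not opp) -> no flip
Dir SW: opp run (4,3), next='.' -> no flip
Dir S: first cell '.' (not opp) -> no flip
Dir SE: first cell '.' (not opp) -> no flip
All flips: (3,2) (3,3)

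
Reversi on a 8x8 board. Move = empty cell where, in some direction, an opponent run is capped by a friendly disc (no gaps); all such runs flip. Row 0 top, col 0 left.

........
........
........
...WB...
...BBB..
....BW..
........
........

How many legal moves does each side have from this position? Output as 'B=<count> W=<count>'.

Answer: B=6 W=2

Derivation:
-- B to move --
(2,2): flips 1 -> legal
(2,3): flips 1 -> legal
(2,4): no bracket -> illegal
(3,2): flips 1 -> legal
(4,2): no bracket -> illegal
(4,6): no bracket -> illegal
(5,6): flips 1 -> legal
(6,4): no bracket -> illegal
(6,5): flips 1 -> legal
(6,6): flips 1 -> legal
B mobility = 6
-- W to move --
(2,3): no bracket -> illegal
(2,4): no bracket -> illegal
(2,5): no bracket -> illegal
(3,2): no bracket -> illegal
(3,5): flips 2 -> legal
(3,6): no bracket -> illegal
(4,2): no bracket -> illegal
(4,6): no bracket -> illegal
(5,2): no bracket -> illegal
(5,3): flips 2 -> legal
(5,6): no bracket -> illegal
(6,3): no bracket -> illegal
(6,4): no bracket -> illegal
(6,5): no bracket -> illegal
W mobility = 2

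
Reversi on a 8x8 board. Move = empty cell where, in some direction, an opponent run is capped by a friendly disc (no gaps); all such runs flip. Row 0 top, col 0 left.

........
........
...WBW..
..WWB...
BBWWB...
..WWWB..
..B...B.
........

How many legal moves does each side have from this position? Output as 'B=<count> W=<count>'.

Answer: B=10 W=10

Derivation:
-- B to move --
(1,2): flips 1 -> legal
(1,3): no bracket -> illegal
(1,4): flips 2 -> legal
(1,5): no bracket -> illegal
(1,6): flips 1 -> legal
(2,1): no bracket -> illegal
(2,2): flips 5 -> legal
(2,6): flips 1 -> legal
(3,1): flips 2 -> legal
(3,5): no bracket -> illegal
(3,6): no bracket -> illegal
(4,5): no bracket -> illegal
(5,1): flips 5 -> legal
(6,1): flips 2 -> legal
(6,3): flips 1 -> legal
(6,4): flips 1 -> legal
(6,5): no bracket -> illegal
B mobility = 10
-- W to move --
(1,3): no bracket -> illegal
(1,4): flips 3 -> legal
(1,5): flips 1 -> legal
(3,0): flips 1 -> legal
(3,1): no bracket -> illegal
(3,5): flips 2 -> legal
(4,5): flips 2 -> legal
(4,6): no bracket -> illegal
(5,0): flips 1 -> legal
(5,1): no bracket -> illegal
(5,6): flips 1 -> legal
(5,7): no bracket -> illegal
(6,1): no bracket -> illegal
(6,3): no bracket -> illegal
(6,4): no bracket -> illegal
(6,5): no bracket -> illegal
(6,7): no bracket -> illegal
(7,1): flips 1 -> legal
(7,2): flips 1 -> legal
(7,3): no bracket -> illegal
(7,5): no bracket -> illegal
(7,6): no bracket -> illegal
(7,7): flips 3 -> legal
W mobility = 10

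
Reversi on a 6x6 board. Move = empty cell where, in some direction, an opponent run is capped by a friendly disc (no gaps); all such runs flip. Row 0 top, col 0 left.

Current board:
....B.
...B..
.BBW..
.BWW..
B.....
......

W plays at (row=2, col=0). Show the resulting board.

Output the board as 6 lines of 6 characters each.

Place W at (2,0); scan 8 dirs for brackets.
Dir NW: edge -> no flip
Dir N: first cell '.' (not opp) -> no flip
Dir NE: first cell '.' (not opp) -> no flip
Dir W: edge -> no flip
Dir E: opp run (2,1) (2,2) capped by W -> flip
Dir SW: edge -> no flip
Dir S: first cell '.' (not opp) -> no flip
Dir SE: opp run (3,1), next='.' -> no flip
All flips: (2,1) (2,2)

Answer: ....B.
...B..
WWWW..
.BWW..
B.....
......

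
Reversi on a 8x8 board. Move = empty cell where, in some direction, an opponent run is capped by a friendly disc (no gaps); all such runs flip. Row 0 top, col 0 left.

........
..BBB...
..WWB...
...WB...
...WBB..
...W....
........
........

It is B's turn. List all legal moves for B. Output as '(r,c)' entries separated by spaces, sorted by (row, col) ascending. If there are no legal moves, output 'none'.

(1,1): flips 2 -> legal
(2,1): flips 2 -> legal
(3,1): flips 1 -> legal
(3,2): flips 3 -> legal
(4,2): flips 2 -> legal
(5,2): flips 1 -> legal
(5,4): no bracket -> illegal
(6,2): flips 1 -> legal
(6,3): flips 4 -> legal
(6,4): no bracket -> illegal

Answer: (1,1) (2,1) (3,1) (3,2) (4,2) (5,2) (6,2) (6,3)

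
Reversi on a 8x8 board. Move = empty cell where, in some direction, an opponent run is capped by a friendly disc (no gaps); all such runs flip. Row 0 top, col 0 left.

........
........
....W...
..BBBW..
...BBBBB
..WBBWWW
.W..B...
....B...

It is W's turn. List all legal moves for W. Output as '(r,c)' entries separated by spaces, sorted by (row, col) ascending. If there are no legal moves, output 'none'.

(2,1): no bracket -> illegal
(2,2): flips 2 -> legal
(2,3): flips 2 -> legal
(2,5): flips 2 -> legal
(3,1): flips 3 -> legal
(3,6): flips 1 -> legal
(3,7): flips 2 -> legal
(4,1): no bracket -> illegal
(4,2): flips 1 -> legal
(6,2): flips 2 -> legal
(6,3): no bracket -> illegal
(6,5): no bracket -> illegal
(7,3): flips 1 -> legal
(7,5): no bracket -> illegal

Answer: (2,2) (2,3) (2,5) (3,1) (3,6) (3,7) (4,2) (6,2) (7,3)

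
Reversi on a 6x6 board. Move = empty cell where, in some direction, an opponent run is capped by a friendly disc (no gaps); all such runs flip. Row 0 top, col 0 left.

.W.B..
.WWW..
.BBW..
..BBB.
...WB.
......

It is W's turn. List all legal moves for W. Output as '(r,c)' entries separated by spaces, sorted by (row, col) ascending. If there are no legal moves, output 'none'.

Answer: (1,0) (2,0) (2,5) (3,0) (3,1) (4,1) (4,2) (4,5) (5,5)

Derivation:
(0,2): no bracket -> illegal
(0,4): no bracket -> illegal
(1,0): flips 2 -> legal
(1,4): no bracket -> illegal
(2,0): flips 2 -> legal
(2,4): no bracket -> illegal
(2,5): flips 1 -> legal
(3,0): flips 1 -> legal
(3,1): flips 2 -> legal
(3,5): no bracket -> illegal
(4,1): flips 1 -> legal
(4,2): flips 2 -> legal
(4,5): flips 2 -> legal
(5,3): no bracket -> illegal
(5,4): no bracket -> illegal
(5,5): flips 3 -> legal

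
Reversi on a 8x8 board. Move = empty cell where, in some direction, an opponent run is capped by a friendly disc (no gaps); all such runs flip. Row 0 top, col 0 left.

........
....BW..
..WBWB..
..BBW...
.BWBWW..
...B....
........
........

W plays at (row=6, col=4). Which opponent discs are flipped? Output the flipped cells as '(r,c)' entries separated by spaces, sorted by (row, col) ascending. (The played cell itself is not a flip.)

Answer: (5,3)

Derivation:
Dir NW: opp run (5,3) capped by W -> flip
Dir N: first cell '.' (not opp) -> no flip
Dir NE: first cell '.' (not opp) -> no flip
Dir W: first cell '.' (not opp) -> no flip
Dir E: first cell '.' (not opp) -> no flip
Dir SW: first cell '.' (not opp) -> no flip
Dir S: first cell '.' (not opp) -> no flip
Dir SE: first cell '.' (not opp) -> no flip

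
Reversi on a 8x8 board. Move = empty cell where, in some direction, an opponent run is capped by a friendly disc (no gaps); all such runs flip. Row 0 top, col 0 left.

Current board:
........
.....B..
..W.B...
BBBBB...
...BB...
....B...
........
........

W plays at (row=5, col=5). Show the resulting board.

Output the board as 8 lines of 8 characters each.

Answer: ........
.....B..
..W.B...
BBBWB...
...BW...
....BW..
........
........

Derivation:
Place W at (5,5); scan 8 dirs for brackets.
Dir NW: opp run (4,4) (3,3) capped by W -> flip
Dir N: first cell '.' (not opp) -> no flip
Dir NE: first cell '.' (not opp) -> no flip
Dir W: opp run (5,4), next='.' -> no flip
Dir E: first cell '.' (not opp) -> no flip
Dir SW: first cell '.' (not opp) -> no flip
Dir S: first cell '.' (not opp) -> no flip
Dir SE: first cell '.' (not opp) -> no flip
All flips: (3,3) (4,4)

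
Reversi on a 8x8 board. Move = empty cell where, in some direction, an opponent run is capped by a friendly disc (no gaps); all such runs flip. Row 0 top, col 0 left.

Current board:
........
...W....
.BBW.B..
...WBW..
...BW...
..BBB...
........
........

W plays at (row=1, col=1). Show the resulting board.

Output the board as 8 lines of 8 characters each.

Answer: ........
.W.W....
.BWW.B..
...WBW..
...BW...
..BBB...
........
........

Derivation:
Place W at (1,1); scan 8 dirs for brackets.
Dir NW: first cell '.' (not opp) -> no flip
Dir N: first cell '.' (not opp) -> no flip
Dir NE: first cell '.' (not opp) -> no flip
Dir W: first cell '.' (not opp) -> no flip
Dir E: first cell '.' (not opp) -> no flip
Dir SW: first cell '.' (not opp) -> no flip
Dir S: opp run (2,1), next='.' -> no flip
Dir SE: opp run (2,2) capped by W -> flip
All flips: (2,2)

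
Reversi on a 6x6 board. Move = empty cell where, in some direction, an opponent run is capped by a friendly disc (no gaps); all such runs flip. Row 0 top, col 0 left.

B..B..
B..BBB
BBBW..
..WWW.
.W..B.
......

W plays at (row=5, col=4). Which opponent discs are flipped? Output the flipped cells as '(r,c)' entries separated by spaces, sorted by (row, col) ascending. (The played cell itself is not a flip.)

Answer: (4,4)

Derivation:
Dir NW: first cell '.' (not opp) -> no flip
Dir N: opp run (4,4) capped by W -> flip
Dir NE: first cell '.' (not opp) -> no flip
Dir W: first cell '.' (not opp) -> no flip
Dir E: first cell '.' (not opp) -> no flip
Dir SW: edge -> no flip
Dir S: edge -> no flip
Dir SE: edge -> no flip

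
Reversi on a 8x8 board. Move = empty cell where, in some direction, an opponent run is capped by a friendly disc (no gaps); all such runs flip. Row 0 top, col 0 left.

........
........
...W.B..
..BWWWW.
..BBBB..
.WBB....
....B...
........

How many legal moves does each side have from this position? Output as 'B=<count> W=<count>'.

Answer: B=11 W=11

Derivation:
-- B to move --
(1,2): flips 2 -> legal
(1,3): flips 2 -> legal
(1,4): flips 1 -> legal
(2,2): flips 1 -> legal
(2,4): flips 2 -> legal
(2,6): flips 1 -> legal
(2,7): flips 1 -> legal
(3,7): flips 4 -> legal
(4,0): no bracket -> illegal
(4,1): no bracket -> illegal
(4,6): no bracket -> illegal
(4,7): flips 1 -> legal
(5,0): flips 1 -> legal
(6,0): flips 1 -> legal
(6,1): no bracket -> illegal
(6,2): no bracket -> illegal
B mobility = 11
-- W to move --
(1,4): flips 1 -> legal
(1,5): flips 1 -> legal
(1,6): flips 1 -> legal
(2,1): no bracket -> illegal
(2,2): no bracket -> illegal
(2,4): no bracket -> illegal
(2,6): no bracket -> illegal
(3,1): flips 1 -> legal
(4,1): flips 1 -> legal
(4,6): no bracket -> illegal
(5,4): flips 4 -> legal
(5,5): flips 2 -> legal
(5,6): flips 1 -> legal
(6,1): flips 2 -> legal
(6,2): flips 2 -> legal
(6,3): flips 2 -> legal
(6,5): no bracket -> illegal
(7,3): no bracket -> illegal
(7,4): no bracket -> illegal
(7,5): no bracket -> illegal
W mobility = 11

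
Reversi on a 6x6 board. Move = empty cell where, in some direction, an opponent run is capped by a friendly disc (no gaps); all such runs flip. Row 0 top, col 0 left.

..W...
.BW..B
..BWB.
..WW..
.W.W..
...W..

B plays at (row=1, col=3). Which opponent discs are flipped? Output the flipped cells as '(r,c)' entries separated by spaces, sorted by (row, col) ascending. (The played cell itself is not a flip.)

Dir NW: opp run (0,2), next=edge -> no flip
Dir N: first cell '.' (not opp) -> no flip
Dir NE: first cell '.' (not opp) -> no flip
Dir W: opp run (1,2) capped by B -> flip
Dir E: first cell '.' (not opp) -> no flip
Dir SW: first cell 'B' (not opp) -> no flip
Dir S: opp run (2,3) (3,3) (4,3) (5,3), next=edge -> no flip
Dir SE: first cell 'B' (not opp) -> no flip

Answer: (1,2)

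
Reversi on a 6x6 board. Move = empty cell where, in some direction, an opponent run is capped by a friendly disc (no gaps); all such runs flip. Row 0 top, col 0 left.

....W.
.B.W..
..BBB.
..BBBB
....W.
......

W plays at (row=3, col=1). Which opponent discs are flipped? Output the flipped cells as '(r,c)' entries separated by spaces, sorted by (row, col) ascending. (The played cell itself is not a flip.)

Answer: (2,2)

Derivation:
Dir NW: first cell '.' (not opp) -> no flip
Dir N: first cell '.' (not opp) -> no flip
Dir NE: opp run (2,2) capped by W -> flip
Dir W: first cell '.' (not opp) -> no flip
Dir E: opp run (3,2) (3,3) (3,4) (3,5), next=edge -> no flip
Dir SW: first cell '.' (not opp) -> no flip
Dir S: first cell '.' (not opp) -> no flip
Dir SE: first cell '.' (not opp) -> no flip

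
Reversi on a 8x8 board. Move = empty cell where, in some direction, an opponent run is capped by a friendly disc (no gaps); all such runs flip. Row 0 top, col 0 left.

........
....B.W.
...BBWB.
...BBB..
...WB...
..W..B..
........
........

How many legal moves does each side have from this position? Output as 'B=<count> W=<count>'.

-- B to move --
(0,5): no bracket -> illegal
(0,6): flips 1 -> legal
(0,7): flips 2 -> legal
(1,5): flips 1 -> legal
(1,7): no bracket -> illegal
(2,7): no bracket -> illegal
(3,2): no bracket -> illegal
(3,6): flips 1 -> legal
(4,1): no bracket -> illegal
(4,2): flips 1 -> legal
(5,1): no bracket -> illegal
(5,3): flips 1 -> legal
(5,4): no bracket -> illegal
(6,1): flips 2 -> legal
(6,2): no bracket -> illegal
(6,3): no bracket -> illegal
B mobility = 7
-- W to move --
(0,3): flips 1 -> legal
(0,4): no bracket -> illegal
(0,5): no bracket -> illegal
(1,2): no bracket -> illegal
(1,3): flips 2 -> legal
(1,5): no bracket -> illegal
(1,7): no bracket -> illegal
(2,2): flips 2 -> legal
(2,7): flips 1 -> legal
(3,2): no bracket -> illegal
(3,6): flips 1 -> legal
(3,7): no bracket -> illegal
(4,2): no bracket -> illegal
(4,5): flips 2 -> legal
(4,6): no bracket -> illegal
(5,3): no bracket -> illegal
(5,4): no bracket -> illegal
(5,6): no bracket -> illegal
(6,4): no bracket -> illegal
(6,5): no bracket -> illegal
(6,6): no bracket -> illegal
W mobility = 6

Answer: B=7 W=6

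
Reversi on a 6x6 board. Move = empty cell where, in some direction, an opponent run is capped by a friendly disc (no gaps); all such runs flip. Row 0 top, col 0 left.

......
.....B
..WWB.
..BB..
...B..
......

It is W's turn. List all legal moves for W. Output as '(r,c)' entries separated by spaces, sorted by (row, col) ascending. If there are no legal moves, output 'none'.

(0,4): no bracket -> illegal
(0,5): no bracket -> illegal
(1,3): no bracket -> illegal
(1,4): no bracket -> illegal
(2,1): no bracket -> illegal
(2,5): flips 1 -> legal
(3,1): no bracket -> illegal
(3,4): no bracket -> illegal
(3,5): no bracket -> illegal
(4,1): flips 1 -> legal
(4,2): flips 1 -> legal
(4,4): flips 1 -> legal
(5,2): no bracket -> illegal
(5,3): flips 2 -> legal
(5,4): no bracket -> illegal

Answer: (2,5) (4,1) (4,2) (4,4) (5,3)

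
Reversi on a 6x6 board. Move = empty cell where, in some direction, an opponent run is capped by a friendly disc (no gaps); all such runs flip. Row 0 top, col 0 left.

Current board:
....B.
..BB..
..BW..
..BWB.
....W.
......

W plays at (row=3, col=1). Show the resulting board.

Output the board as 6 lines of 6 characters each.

Place W at (3,1); scan 8 dirs for brackets.
Dir NW: first cell '.' (not opp) -> no flip
Dir N: first cell '.' (not opp) -> no flip
Dir NE: opp run (2,2) (1,3) (0,4), next=edge -> no flip
Dir W: first cell '.' (not opp) -> no flip
Dir E: opp run (3,2) capped by W -> flip
Dir SW: first cell '.' (not opp) -> no flip
Dir S: first cell '.' (not opp) -> no flip
Dir SE: first cell '.' (not opp) -> no flip
All flips: (3,2)

Answer: ....B.
..BB..
..BW..
.WWWB.
....W.
......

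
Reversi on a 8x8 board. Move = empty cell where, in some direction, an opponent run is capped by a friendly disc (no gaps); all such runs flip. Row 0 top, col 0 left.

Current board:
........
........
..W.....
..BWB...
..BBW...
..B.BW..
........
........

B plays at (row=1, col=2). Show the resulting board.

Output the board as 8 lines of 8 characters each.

Answer: ........
..B.....
..B.....
..BWB...
..BBW...
..B.BW..
........
........

Derivation:
Place B at (1,2); scan 8 dirs for brackets.
Dir NW: first cell '.' (not opp) -> no flip
Dir N: first cell '.' (not opp) -> no flip
Dir NE: first cell '.' (not opp) -> no flip
Dir W: first cell '.' (not opp) -> no flip
Dir E: first cell '.' (not opp) -> no flip
Dir SW: first cell '.' (not opp) -> no flip
Dir S: opp run (2,2) capped by B -> flip
Dir SE: first cell '.' (not opp) -> no flip
All flips: (2,2)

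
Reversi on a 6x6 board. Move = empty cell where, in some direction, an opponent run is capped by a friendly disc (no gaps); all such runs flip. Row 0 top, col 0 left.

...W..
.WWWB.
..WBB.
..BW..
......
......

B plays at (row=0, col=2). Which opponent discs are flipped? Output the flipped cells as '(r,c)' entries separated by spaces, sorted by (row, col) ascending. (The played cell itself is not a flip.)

Answer: (1,2) (1,3) (2,2)

Derivation:
Dir NW: edge -> no flip
Dir N: edge -> no flip
Dir NE: edge -> no flip
Dir W: first cell '.' (not opp) -> no flip
Dir E: opp run (0,3), next='.' -> no flip
Dir SW: opp run (1,1), next='.' -> no flip
Dir S: opp run (1,2) (2,2) capped by B -> flip
Dir SE: opp run (1,3) capped by B -> flip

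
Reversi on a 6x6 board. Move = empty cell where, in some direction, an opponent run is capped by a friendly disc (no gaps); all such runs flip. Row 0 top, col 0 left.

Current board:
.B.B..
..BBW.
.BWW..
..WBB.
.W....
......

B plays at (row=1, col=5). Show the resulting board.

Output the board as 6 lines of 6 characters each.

Place B at (1,5); scan 8 dirs for brackets.
Dir NW: first cell '.' (not opp) -> no flip
Dir N: first cell '.' (not opp) -> no flip
Dir NE: edge -> no flip
Dir W: opp run (1,4) capped by B -> flip
Dir E: edge -> no flip
Dir SW: first cell '.' (not opp) -> no flip
Dir S: first cell '.' (not opp) -> no flip
Dir SE: edge -> no flip
All flips: (1,4)

Answer: .B.B..
..BBBB
.BWW..
..WBB.
.W....
......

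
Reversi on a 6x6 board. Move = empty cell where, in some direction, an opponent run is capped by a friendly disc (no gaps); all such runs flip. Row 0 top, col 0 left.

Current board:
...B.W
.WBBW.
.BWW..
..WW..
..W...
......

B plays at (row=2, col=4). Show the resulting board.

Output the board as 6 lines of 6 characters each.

Answer: ...B.W
.WBBW.
.BBBB.
..WW..
..W...
......

Derivation:
Place B at (2,4); scan 8 dirs for brackets.
Dir NW: first cell 'B' (not opp) -> no flip
Dir N: opp run (1,4), next='.' -> no flip
Dir NE: first cell '.' (not opp) -> no flip
Dir W: opp run (2,3) (2,2) capped by B -> flip
Dir E: first cell '.' (not opp) -> no flip
Dir SW: opp run (3,3) (4,2), next='.' -> no flip
Dir S: first cell '.' (not opp) -> no flip
Dir SE: first cell '.' (not opp) -> no flip
All flips: (2,2) (2,3)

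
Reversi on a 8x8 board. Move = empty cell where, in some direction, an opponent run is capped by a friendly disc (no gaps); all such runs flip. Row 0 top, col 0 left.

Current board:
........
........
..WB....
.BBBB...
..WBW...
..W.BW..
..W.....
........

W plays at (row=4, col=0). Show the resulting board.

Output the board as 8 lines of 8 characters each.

Answer: ........
........
..WB....
.WBBB...
W.WBW...
..W.BW..
..W.....
........

Derivation:
Place W at (4,0); scan 8 dirs for brackets.
Dir NW: edge -> no flip
Dir N: first cell '.' (not opp) -> no flip
Dir NE: opp run (3,1) capped by W -> flip
Dir W: edge -> no flip
Dir E: first cell '.' (not opp) -> no flip
Dir SW: edge -> no flip
Dir S: first cell '.' (not opp) -> no flip
Dir SE: first cell '.' (not opp) -> no flip
All flips: (3,1)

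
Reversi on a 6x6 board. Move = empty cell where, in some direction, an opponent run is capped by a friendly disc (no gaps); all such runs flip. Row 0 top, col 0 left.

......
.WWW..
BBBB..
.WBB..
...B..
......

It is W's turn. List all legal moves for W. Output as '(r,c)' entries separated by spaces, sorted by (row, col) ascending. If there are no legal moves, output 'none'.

(1,0): no bracket -> illegal
(1,4): no bracket -> illegal
(2,4): no bracket -> illegal
(3,0): flips 1 -> legal
(3,4): flips 3 -> legal
(4,1): no bracket -> illegal
(4,2): flips 2 -> legal
(4,4): flips 2 -> legal
(5,2): no bracket -> illegal
(5,3): flips 3 -> legal
(5,4): no bracket -> illegal

Answer: (3,0) (3,4) (4,2) (4,4) (5,3)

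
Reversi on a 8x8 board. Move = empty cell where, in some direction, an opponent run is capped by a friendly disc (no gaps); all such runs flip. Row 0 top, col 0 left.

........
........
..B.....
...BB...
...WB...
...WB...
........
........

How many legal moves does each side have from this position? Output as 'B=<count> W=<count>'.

-- B to move --
(3,2): flips 1 -> legal
(4,2): flips 1 -> legal
(5,2): flips 2 -> legal
(6,2): flips 1 -> legal
(6,3): flips 2 -> legal
(6,4): no bracket -> illegal
B mobility = 5
-- W to move --
(1,1): no bracket -> illegal
(1,2): no bracket -> illegal
(1,3): no bracket -> illegal
(2,1): no bracket -> illegal
(2,3): flips 1 -> legal
(2,4): no bracket -> illegal
(2,5): flips 1 -> legal
(3,1): no bracket -> illegal
(3,2): no bracket -> illegal
(3,5): flips 1 -> legal
(4,2): no bracket -> illegal
(4,5): flips 1 -> legal
(5,5): flips 1 -> legal
(6,3): no bracket -> illegal
(6,4): no bracket -> illegal
(6,5): flips 1 -> legal
W mobility = 6

Answer: B=5 W=6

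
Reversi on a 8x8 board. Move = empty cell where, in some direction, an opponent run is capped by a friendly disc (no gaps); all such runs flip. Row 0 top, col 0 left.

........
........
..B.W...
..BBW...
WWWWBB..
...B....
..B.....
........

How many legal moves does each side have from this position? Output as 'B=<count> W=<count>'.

Answer: B=9 W=9

Derivation:
-- B to move --
(1,3): no bracket -> illegal
(1,4): flips 2 -> legal
(1,5): flips 1 -> legal
(2,3): flips 1 -> legal
(2,5): no bracket -> illegal
(3,0): no bracket -> illegal
(3,1): flips 1 -> legal
(3,5): flips 1 -> legal
(5,0): flips 1 -> legal
(5,1): flips 1 -> legal
(5,2): flips 1 -> legal
(5,4): flips 1 -> legal
B mobility = 9
-- W to move --
(1,1): no bracket -> illegal
(1,2): flips 2 -> legal
(1,3): no bracket -> illegal
(2,1): flips 1 -> legal
(2,3): flips 2 -> legal
(3,1): flips 2 -> legal
(3,5): no bracket -> illegal
(3,6): no bracket -> illegal
(4,6): flips 2 -> legal
(5,1): no bracket -> illegal
(5,2): no bracket -> illegal
(5,4): flips 1 -> legal
(5,5): no bracket -> illegal
(5,6): flips 1 -> legal
(6,1): no bracket -> illegal
(6,3): flips 1 -> legal
(6,4): flips 1 -> legal
(7,1): no bracket -> illegal
(7,2): no bracket -> illegal
(7,3): no bracket -> illegal
W mobility = 9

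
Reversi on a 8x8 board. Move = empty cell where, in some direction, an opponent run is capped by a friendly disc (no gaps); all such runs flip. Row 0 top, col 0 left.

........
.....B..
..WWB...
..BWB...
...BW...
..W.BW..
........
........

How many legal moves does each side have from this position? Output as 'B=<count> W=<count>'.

-- B to move --
(1,1): no bracket -> illegal
(1,2): flips 2 -> legal
(1,3): flips 2 -> legal
(1,4): flips 1 -> legal
(2,1): flips 2 -> legal
(3,1): no bracket -> illegal
(3,5): no bracket -> illegal
(4,1): no bracket -> illegal
(4,2): flips 1 -> legal
(4,5): flips 1 -> legal
(4,6): no bracket -> illegal
(5,1): no bracket -> illegal
(5,3): no bracket -> illegal
(5,6): flips 1 -> legal
(6,1): flips 1 -> legal
(6,2): no bracket -> illegal
(6,3): no bracket -> illegal
(6,4): no bracket -> illegal
(6,5): no bracket -> illegal
(6,6): no bracket -> illegal
B mobility = 8
-- W to move --
(0,4): no bracket -> illegal
(0,5): no bracket -> illegal
(0,6): flips 2 -> legal
(1,3): no bracket -> illegal
(1,4): flips 2 -> legal
(1,6): no bracket -> illegal
(2,1): no bracket -> illegal
(2,5): flips 3 -> legal
(2,6): no bracket -> illegal
(3,1): flips 1 -> legal
(3,5): flips 1 -> legal
(4,1): flips 1 -> legal
(4,2): flips 2 -> legal
(4,5): flips 1 -> legal
(5,3): flips 2 -> legal
(6,3): no bracket -> illegal
(6,4): flips 1 -> legal
(6,5): no bracket -> illegal
W mobility = 10

Answer: B=8 W=10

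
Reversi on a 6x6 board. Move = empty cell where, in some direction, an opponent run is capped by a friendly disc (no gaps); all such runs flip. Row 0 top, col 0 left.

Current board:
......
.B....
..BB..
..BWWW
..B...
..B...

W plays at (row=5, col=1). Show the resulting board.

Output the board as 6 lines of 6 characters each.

Answer: ......
.B....
..BB..
..BWWW
..W...
.WB...

Derivation:
Place W at (5,1); scan 8 dirs for brackets.
Dir NW: first cell '.' (not opp) -> no flip
Dir N: first cell '.' (not opp) -> no flip
Dir NE: opp run (4,2) capped by W -> flip
Dir W: first cell '.' (not opp) -> no flip
Dir E: opp run (5,2), next='.' -> no flip
Dir SW: edge -> no flip
Dir S: edge -> no flip
Dir SE: edge -> no flip
All flips: (4,2)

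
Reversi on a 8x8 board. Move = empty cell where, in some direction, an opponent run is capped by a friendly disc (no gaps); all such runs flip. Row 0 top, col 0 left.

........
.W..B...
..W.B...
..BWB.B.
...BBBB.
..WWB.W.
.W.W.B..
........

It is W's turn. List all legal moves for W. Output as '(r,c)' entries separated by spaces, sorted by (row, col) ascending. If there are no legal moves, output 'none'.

Answer: (1,5) (2,3) (2,5) (2,6) (2,7) (3,1) (3,5) (4,2) (5,5) (7,4)

Derivation:
(0,3): no bracket -> illegal
(0,4): no bracket -> illegal
(0,5): no bracket -> illegal
(1,3): no bracket -> illegal
(1,5): flips 1 -> legal
(2,1): no bracket -> illegal
(2,3): flips 2 -> legal
(2,5): flips 2 -> legal
(2,6): flips 2 -> legal
(2,7): flips 3 -> legal
(3,1): flips 1 -> legal
(3,5): flips 2 -> legal
(3,7): no bracket -> illegal
(4,1): no bracket -> illegal
(4,2): flips 1 -> legal
(4,7): no bracket -> illegal
(5,5): flips 2 -> legal
(5,7): no bracket -> illegal
(6,4): no bracket -> illegal
(6,6): no bracket -> illegal
(7,4): flips 1 -> legal
(7,5): no bracket -> illegal
(7,6): no bracket -> illegal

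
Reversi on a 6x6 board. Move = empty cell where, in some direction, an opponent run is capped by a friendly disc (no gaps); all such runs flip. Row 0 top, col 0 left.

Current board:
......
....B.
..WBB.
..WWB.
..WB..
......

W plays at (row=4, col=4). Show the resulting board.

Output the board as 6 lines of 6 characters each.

Place W at (4,4); scan 8 dirs for brackets.
Dir NW: first cell 'W' (not opp) -> no flip
Dir N: opp run (3,4) (2,4) (1,4), next='.' -> no flip
Dir NE: first cell '.' (not opp) -> no flip
Dir W: opp run (4,3) capped by W -> flip
Dir E: first cell '.' (not opp) -> no flip
Dir SW: first cell '.' (not opp) -> no flip
Dir S: first cell '.' (not opp) -> no flip
Dir SE: first cell '.' (not opp) -> no flip
All flips: (4,3)

Answer: ......
....B.
..WBB.
..WWB.
..WWW.
......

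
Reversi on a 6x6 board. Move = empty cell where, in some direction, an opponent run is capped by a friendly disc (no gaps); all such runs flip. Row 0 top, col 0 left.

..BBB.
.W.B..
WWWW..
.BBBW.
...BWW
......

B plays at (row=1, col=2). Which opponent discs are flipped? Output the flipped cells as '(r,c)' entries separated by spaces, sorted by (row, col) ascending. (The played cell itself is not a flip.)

Answer: (2,2)

Derivation:
Dir NW: first cell '.' (not opp) -> no flip
Dir N: first cell 'B' (not opp) -> no flip
Dir NE: first cell 'B' (not opp) -> no flip
Dir W: opp run (1,1), next='.' -> no flip
Dir E: first cell 'B' (not opp) -> no flip
Dir SW: opp run (2,1), next='.' -> no flip
Dir S: opp run (2,2) capped by B -> flip
Dir SE: opp run (2,3) (3,4) (4,5), next=edge -> no flip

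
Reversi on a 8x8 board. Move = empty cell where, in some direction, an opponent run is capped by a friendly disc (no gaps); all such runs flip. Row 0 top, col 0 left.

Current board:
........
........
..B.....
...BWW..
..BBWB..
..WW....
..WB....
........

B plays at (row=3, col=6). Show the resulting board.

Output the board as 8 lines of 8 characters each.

Place B at (3,6); scan 8 dirs for brackets.
Dir NW: first cell '.' (not opp) -> no flip
Dir N: first cell '.' (not opp) -> no flip
Dir NE: first cell '.' (not opp) -> no flip
Dir W: opp run (3,5) (3,4) capped by B -> flip
Dir E: first cell '.' (not opp) -> no flip
Dir SW: first cell 'B' (not opp) -> no flip
Dir S: first cell '.' (not opp) -> no flip
Dir SE: first cell '.' (not opp) -> no flip
All flips: (3,4) (3,5)

Answer: ........
........
..B.....
...BBBB.
..BBWB..
..WW....
..WB....
........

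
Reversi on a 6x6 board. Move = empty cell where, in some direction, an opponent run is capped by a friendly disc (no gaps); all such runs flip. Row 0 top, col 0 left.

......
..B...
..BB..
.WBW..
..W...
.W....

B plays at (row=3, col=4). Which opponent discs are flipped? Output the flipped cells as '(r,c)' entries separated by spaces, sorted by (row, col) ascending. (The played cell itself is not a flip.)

Answer: (3,3)

Derivation:
Dir NW: first cell 'B' (not opp) -> no flip
Dir N: first cell '.' (not opp) -> no flip
Dir NE: first cell '.' (not opp) -> no flip
Dir W: opp run (3,3) capped by B -> flip
Dir E: first cell '.' (not opp) -> no flip
Dir SW: first cell '.' (not opp) -> no flip
Dir S: first cell '.' (not opp) -> no flip
Dir SE: first cell '.' (not opp) -> no flip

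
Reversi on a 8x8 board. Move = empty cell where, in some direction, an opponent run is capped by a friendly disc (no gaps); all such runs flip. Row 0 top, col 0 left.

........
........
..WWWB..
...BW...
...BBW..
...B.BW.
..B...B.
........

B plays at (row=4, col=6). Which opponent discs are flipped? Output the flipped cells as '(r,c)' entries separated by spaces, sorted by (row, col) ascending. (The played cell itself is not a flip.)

Answer: (4,5) (5,6)

Derivation:
Dir NW: first cell '.' (not opp) -> no flip
Dir N: first cell '.' (not opp) -> no flip
Dir NE: first cell '.' (not opp) -> no flip
Dir W: opp run (4,5) capped by B -> flip
Dir E: first cell '.' (not opp) -> no flip
Dir SW: first cell 'B' (not opp) -> no flip
Dir S: opp run (5,6) capped by B -> flip
Dir SE: first cell '.' (not opp) -> no flip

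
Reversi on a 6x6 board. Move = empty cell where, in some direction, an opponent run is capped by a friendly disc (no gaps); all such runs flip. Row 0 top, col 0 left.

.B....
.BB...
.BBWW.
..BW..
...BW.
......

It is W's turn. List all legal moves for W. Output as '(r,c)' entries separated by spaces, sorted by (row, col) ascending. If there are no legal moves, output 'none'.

Answer: (0,0) (2,0) (3,1) (4,1) (4,2) (5,3)

Derivation:
(0,0): flips 2 -> legal
(0,2): no bracket -> illegal
(0,3): no bracket -> illegal
(1,0): no bracket -> illegal
(1,3): no bracket -> illegal
(2,0): flips 2 -> legal
(3,0): no bracket -> illegal
(3,1): flips 1 -> legal
(3,4): no bracket -> illegal
(4,1): flips 1 -> legal
(4,2): flips 1 -> legal
(5,2): no bracket -> illegal
(5,3): flips 1 -> legal
(5,4): no bracket -> illegal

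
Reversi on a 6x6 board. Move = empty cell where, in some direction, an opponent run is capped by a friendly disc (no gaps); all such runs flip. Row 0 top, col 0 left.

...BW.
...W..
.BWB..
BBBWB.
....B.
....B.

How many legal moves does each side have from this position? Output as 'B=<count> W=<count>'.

-- B to move --
(0,2): no bracket -> illegal
(0,5): flips 1 -> legal
(1,1): flips 2 -> legal
(1,2): flips 1 -> legal
(1,4): no bracket -> illegal
(1,5): no bracket -> illegal
(2,4): no bracket -> illegal
(4,2): no bracket -> illegal
(4,3): flips 1 -> legal
B mobility = 4
-- W to move --
(0,2): flips 1 -> legal
(1,0): no bracket -> illegal
(1,1): no bracket -> illegal
(1,2): no bracket -> illegal
(1,4): no bracket -> illegal
(2,0): flips 1 -> legal
(2,4): flips 1 -> legal
(2,5): no bracket -> illegal
(3,5): flips 1 -> legal
(4,0): flips 1 -> legal
(4,1): no bracket -> illegal
(4,2): flips 1 -> legal
(4,3): no bracket -> illegal
(4,5): no bracket -> illegal
(5,3): no bracket -> illegal
(5,5): flips 1 -> legal
W mobility = 7

Answer: B=4 W=7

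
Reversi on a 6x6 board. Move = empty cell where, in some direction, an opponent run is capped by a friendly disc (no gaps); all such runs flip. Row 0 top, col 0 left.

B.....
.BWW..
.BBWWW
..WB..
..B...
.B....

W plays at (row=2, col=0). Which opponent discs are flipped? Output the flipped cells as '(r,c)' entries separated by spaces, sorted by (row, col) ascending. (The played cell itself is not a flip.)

Dir NW: edge -> no flip
Dir N: first cell '.' (not opp) -> no flip
Dir NE: opp run (1,1), next='.' -> no flip
Dir W: edge -> no flip
Dir E: opp run (2,1) (2,2) capped by W -> flip
Dir SW: edge -> no flip
Dir S: first cell '.' (not opp) -> no flip
Dir SE: first cell '.' (not opp) -> no flip

Answer: (2,1) (2,2)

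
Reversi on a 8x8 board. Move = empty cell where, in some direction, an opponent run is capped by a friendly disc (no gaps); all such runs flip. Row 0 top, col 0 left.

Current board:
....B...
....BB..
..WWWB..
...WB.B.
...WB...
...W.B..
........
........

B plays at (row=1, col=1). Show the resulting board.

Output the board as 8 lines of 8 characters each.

Place B at (1,1); scan 8 dirs for brackets.
Dir NW: first cell '.' (not opp) -> no flip
Dir N: first cell '.' (not opp) -> no flip
Dir NE: first cell '.' (not opp) -> no flip
Dir W: first cell '.' (not opp) -> no flip
Dir E: first cell '.' (not opp) -> no flip
Dir SW: first cell '.' (not opp) -> no flip
Dir S: first cell '.' (not opp) -> no flip
Dir SE: opp run (2,2) (3,3) capped by B -> flip
All flips: (2,2) (3,3)

Answer: ....B...
.B..BB..
..BWWB..
...BB.B.
...WB...
...W.B..
........
........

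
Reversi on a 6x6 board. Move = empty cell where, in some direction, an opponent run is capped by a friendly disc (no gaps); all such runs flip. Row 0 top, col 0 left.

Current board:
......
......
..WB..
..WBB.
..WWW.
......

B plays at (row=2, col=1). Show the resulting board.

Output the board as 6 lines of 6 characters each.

Answer: ......
......
.BBB..
..WBB.
..WWW.
......

Derivation:
Place B at (2,1); scan 8 dirs for brackets.
Dir NW: first cell '.' (not opp) -> no flip
Dir N: first cell '.' (not opp) -> no flip
Dir NE: first cell '.' (not opp) -> no flip
Dir W: first cell '.' (not opp) -> no flip
Dir E: opp run (2,2) capped by B -> flip
Dir SW: first cell '.' (not opp) -> no flip
Dir S: first cell '.' (not opp) -> no flip
Dir SE: opp run (3,2) (4,3), next='.' -> no flip
All flips: (2,2)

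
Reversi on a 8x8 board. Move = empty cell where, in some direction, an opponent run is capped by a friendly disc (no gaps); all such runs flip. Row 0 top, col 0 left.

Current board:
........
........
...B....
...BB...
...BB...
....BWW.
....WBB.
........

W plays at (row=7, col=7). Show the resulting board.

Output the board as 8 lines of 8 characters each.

Answer: ........
........
...B....
...BB...
...BB...
....BWW.
....WBW.
.......W

Derivation:
Place W at (7,7); scan 8 dirs for brackets.
Dir NW: opp run (6,6) capped by W -> flip
Dir N: first cell '.' (not opp) -> no flip
Dir NE: edge -> no flip
Dir W: first cell '.' (not opp) -> no flip
Dir E: edge -> no flip
Dir SW: edge -> no flip
Dir S: edge -> no flip
Dir SE: edge -> no flip
All flips: (6,6)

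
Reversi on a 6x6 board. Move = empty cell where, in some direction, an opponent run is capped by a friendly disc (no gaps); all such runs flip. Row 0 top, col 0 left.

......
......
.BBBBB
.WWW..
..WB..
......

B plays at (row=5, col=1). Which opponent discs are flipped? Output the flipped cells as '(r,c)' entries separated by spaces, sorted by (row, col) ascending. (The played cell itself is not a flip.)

Dir NW: first cell '.' (not opp) -> no flip
Dir N: first cell '.' (not opp) -> no flip
Dir NE: opp run (4,2) (3,3) capped by B -> flip
Dir W: first cell '.' (not opp) -> no flip
Dir E: first cell '.' (not opp) -> no flip
Dir SW: edge -> no flip
Dir S: edge -> no flip
Dir SE: edge -> no flip

Answer: (3,3) (4,2)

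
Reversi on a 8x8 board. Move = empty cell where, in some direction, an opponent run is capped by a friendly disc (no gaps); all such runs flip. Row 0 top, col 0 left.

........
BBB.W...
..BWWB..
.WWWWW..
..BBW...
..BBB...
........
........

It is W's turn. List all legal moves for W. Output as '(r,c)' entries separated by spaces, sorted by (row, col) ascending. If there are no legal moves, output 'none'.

(0,0): flips 2 -> legal
(0,1): flips 1 -> legal
(0,2): flips 2 -> legal
(0,3): no bracket -> illegal
(1,3): flips 1 -> legal
(1,5): flips 1 -> legal
(1,6): flips 1 -> legal
(2,0): no bracket -> illegal
(2,1): flips 1 -> legal
(2,6): flips 1 -> legal
(3,6): flips 1 -> legal
(4,1): flips 2 -> legal
(4,5): no bracket -> illegal
(5,1): flips 1 -> legal
(5,5): no bracket -> illegal
(6,1): flips 2 -> legal
(6,2): flips 3 -> legal
(6,3): flips 2 -> legal
(6,4): flips 3 -> legal
(6,5): flips 2 -> legal

Answer: (0,0) (0,1) (0,2) (1,3) (1,5) (1,6) (2,1) (2,6) (3,6) (4,1) (5,1) (6,1) (6,2) (6,3) (6,4) (6,5)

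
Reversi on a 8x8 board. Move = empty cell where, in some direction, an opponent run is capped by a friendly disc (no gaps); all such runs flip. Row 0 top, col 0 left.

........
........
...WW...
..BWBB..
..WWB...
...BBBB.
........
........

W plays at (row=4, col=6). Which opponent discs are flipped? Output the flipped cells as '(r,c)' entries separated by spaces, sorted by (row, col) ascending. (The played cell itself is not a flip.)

Answer: (3,5)

Derivation:
Dir NW: opp run (3,5) capped by W -> flip
Dir N: first cell '.' (not opp) -> no flip
Dir NE: first cell '.' (not opp) -> no flip
Dir W: first cell '.' (not opp) -> no flip
Dir E: first cell '.' (not opp) -> no flip
Dir SW: opp run (5,5), next='.' -> no flip
Dir S: opp run (5,6), next='.' -> no flip
Dir SE: first cell '.' (not opp) -> no flip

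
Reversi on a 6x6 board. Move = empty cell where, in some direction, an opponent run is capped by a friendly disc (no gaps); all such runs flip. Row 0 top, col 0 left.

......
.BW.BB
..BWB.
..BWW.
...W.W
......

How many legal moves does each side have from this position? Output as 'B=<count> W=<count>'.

-- B to move --
(0,1): no bracket -> illegal
(0,2): flips 1 -> legal
(0,3): no bracket -> illegal
(1,3): flips 1 -> legal
(2,1): no bracket -> illegal
(2,5): no bracket -> illegal
(3,5): flips 2 -> legal
(4,2): flips 1 -> legal
(4,4): flips 2 -> legal
(5,2): no bracket -> illegal
(5,3): no bracket -> illegal
(5,4): flips 1 -> legal
(5,5): no bracket -> illegal
B mobility = 6
-- W to move --
(0,0): flips 2 -> legal
(0,1): no bracket -> illegal
(0,2): no bracket -> illegal
(0,3): no bracket -> illegal
(0,4): flips 2 -> legal
(0,5): flips 1 -> legal
(1,0): flips 1 -> legal
(1,3): no bracket -> illegal
(2,0): no bracket -> illegal
(2,1): flips 2 -> legal
(2,5): flips 1 -> legal
(3,1): flips 1 -> legal
(3,5): no bracket -> illegal
(4,1): flips 1 -> legal
(4,2): flips 2 -> legal
W mobility = 9

Answer: B=6 W=9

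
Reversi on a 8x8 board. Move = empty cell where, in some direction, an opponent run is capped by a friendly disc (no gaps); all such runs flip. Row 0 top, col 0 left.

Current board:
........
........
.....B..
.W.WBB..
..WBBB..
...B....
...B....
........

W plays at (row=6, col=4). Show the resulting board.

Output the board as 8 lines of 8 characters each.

Answer: ........
........
.....B..
.W.WBB..
..WBBB..
...W....
...BW...
........

Derivation:
Place W at (6,4); scan 8 dirs for brackets.
Dir NW: opp run (5,3) capped by W -> flip
Dir N: first cell '.' (not opp) -> no flip
Dir NE: first cell '.' (not opp) -> no flip
Dir W: opp run (6,3), next='.' -> no flip
Dir E: first cell '.' (not opp) -> no flip
Dir SW: first cell '.' (not opp) -> no flip
Dir S: first cell '.' (not opp) -> no flip
Dir SE: first cell '.' (not opp) -> no flip
All flips: (5,3)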